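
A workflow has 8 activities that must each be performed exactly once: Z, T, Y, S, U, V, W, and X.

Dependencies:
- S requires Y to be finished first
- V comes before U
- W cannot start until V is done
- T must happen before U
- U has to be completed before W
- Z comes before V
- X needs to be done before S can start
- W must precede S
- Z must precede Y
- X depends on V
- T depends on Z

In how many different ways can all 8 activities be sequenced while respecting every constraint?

Z is the only activity with nothing required before it, so every ordering starts there.
Systematically extending each partial ordering one activity at a time and counting, there are 42 complete orderings.

42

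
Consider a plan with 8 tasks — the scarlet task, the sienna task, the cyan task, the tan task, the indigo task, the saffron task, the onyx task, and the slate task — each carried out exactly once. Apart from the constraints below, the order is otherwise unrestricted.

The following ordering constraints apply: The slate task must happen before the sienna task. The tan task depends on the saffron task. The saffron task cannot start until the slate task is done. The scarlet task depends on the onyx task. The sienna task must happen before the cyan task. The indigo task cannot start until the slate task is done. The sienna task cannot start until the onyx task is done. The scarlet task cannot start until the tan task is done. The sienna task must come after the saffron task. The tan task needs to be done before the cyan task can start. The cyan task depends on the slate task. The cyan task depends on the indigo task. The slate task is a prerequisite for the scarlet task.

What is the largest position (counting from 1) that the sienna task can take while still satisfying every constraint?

The only task forced after the sienna task (directly or by a chain) is the cyan task.
With 1 mandatory successor out of 8 tasks total, the latest slot for the sienna task is 8−1 = 7, and it's reachable by doing all non-successors before the sienna task.

7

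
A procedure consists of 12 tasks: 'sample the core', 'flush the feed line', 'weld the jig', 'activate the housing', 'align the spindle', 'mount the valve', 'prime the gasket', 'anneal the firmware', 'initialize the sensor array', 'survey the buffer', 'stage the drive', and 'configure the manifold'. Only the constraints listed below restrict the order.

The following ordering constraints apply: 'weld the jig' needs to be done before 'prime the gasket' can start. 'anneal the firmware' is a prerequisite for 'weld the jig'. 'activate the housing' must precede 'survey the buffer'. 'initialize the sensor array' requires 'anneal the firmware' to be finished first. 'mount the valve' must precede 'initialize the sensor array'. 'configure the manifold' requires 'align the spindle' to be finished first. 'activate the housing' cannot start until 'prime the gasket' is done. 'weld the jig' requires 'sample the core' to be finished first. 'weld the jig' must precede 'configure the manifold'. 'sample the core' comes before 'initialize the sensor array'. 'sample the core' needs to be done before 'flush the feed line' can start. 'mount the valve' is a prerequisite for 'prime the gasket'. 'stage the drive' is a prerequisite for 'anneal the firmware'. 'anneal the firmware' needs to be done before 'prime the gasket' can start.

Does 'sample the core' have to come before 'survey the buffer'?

Yes

Following the dependencies: 'sample the core' → 'weld the jig' → 'prime the gasket' → 'activate the housing' → 'survey the buffer'.
That forces 'sample the core' before 'survey the buffer' in every valid schedule.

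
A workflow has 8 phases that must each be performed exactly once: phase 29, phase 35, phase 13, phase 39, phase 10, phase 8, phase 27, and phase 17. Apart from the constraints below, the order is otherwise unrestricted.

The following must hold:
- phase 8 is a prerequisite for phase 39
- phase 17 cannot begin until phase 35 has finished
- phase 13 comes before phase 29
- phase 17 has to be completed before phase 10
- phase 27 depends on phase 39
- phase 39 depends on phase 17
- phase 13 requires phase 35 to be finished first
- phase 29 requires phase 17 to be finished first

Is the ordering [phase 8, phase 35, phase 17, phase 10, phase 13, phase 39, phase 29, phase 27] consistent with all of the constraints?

Yes

Checking each listed constraint against this order: for instance, phase 8 is in position 1 and phase 39 in position 6, so that constraint holds — and the remaining constraints check out the same way.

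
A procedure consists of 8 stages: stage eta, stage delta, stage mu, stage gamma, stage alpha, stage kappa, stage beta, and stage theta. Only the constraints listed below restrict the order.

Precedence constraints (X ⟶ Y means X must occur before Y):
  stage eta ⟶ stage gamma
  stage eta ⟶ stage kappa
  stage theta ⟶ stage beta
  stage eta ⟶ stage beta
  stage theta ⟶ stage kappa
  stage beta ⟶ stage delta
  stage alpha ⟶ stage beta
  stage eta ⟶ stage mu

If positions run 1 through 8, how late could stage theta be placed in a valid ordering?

Following every chain forward from stage theta, the stages that must come later are stage delta, stage kappa, stage beta — 3 of them.
With 3 mandatory successors out of 8 stages total, the latest slot for stage theta is 8−3 = 5, and it's reachable by doing all non-successors before stage theta.

5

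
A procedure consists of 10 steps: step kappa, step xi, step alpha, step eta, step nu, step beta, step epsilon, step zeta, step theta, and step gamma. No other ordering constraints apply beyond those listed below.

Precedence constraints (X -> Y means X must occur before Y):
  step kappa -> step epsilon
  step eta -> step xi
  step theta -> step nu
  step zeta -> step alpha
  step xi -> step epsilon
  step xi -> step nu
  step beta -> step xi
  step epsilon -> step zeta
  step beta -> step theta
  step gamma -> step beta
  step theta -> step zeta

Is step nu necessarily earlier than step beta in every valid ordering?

No

In fact the dependencies run the other way: step beta → step theta → step nu.
So step nu does not have to come before step beta — it cannot.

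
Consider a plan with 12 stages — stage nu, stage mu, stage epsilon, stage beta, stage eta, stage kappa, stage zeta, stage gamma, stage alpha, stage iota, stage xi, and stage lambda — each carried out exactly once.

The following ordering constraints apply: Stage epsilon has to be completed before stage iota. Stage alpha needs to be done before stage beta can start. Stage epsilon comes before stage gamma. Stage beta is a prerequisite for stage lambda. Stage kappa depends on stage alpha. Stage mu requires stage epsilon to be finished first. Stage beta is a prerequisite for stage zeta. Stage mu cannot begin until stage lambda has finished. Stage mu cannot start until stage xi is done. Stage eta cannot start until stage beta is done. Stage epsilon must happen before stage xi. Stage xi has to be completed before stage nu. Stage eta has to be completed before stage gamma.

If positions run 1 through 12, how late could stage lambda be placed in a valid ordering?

Following the constraints forward from stage lambda, its only required successor is stage mu.
With 1 mandatory successor out of 12 stages total, the latest slot for stage lambda is 12−1 = 11, and it's reachable by doing all non-successors before stage lambda.

11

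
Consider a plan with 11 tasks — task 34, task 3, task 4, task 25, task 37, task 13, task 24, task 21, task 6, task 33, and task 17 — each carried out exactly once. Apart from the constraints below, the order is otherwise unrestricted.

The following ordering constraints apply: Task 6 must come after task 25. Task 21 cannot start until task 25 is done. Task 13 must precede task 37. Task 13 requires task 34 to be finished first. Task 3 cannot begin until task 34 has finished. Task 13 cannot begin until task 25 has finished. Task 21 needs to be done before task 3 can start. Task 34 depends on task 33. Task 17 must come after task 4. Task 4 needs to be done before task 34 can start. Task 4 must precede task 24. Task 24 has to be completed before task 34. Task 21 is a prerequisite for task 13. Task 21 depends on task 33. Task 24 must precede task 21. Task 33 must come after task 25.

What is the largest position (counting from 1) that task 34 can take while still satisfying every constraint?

Every task that must follow task 34 has to come after it. Tracing all chains starting from task 34, those tasks are: task 3, task 37, task 13 — 3 in total.
With 3 mandatory successors out of 11 tasks total, the latest slot for task 34 is 11−3 = 8, and it's reachable by doing all non-successors before task 34.

8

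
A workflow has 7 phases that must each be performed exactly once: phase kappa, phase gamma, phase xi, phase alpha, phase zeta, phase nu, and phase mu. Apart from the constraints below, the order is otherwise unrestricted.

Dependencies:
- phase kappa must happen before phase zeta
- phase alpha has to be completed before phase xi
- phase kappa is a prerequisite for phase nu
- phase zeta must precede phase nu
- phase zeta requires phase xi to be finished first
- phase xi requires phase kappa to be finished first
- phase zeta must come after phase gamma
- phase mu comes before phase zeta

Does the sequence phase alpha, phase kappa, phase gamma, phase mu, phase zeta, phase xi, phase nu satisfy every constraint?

No

Here phase xi comes after phase zeta.
Since phase xi is required before phase zeta, the ordering is invalid.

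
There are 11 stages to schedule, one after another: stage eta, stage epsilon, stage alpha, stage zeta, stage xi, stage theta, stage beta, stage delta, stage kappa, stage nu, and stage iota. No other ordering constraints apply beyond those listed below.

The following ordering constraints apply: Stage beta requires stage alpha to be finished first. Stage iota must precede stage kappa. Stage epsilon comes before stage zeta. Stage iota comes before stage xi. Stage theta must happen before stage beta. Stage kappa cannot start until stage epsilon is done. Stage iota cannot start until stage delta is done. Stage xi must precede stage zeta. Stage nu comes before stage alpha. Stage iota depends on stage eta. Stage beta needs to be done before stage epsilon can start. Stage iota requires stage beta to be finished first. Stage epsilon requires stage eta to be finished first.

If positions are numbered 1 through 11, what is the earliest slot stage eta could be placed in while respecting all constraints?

Stage eta has no prerequisites at all, so it can go in position 1.

1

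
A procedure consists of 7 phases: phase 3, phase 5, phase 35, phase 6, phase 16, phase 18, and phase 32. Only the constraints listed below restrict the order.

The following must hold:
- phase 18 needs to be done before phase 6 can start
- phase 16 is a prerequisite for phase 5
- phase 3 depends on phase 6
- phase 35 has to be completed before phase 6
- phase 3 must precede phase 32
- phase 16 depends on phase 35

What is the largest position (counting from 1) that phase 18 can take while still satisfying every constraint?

Every phase that must follow phase 18 has to come after it. Tracing all chains starting from phase 18, those phases are: phase 3, phase 6, phase 32 — 3 in total.
So at least 3 phases follow phase 18, putting phase 18 no later than position 4. That position is achievable by scheduling everything else first.

4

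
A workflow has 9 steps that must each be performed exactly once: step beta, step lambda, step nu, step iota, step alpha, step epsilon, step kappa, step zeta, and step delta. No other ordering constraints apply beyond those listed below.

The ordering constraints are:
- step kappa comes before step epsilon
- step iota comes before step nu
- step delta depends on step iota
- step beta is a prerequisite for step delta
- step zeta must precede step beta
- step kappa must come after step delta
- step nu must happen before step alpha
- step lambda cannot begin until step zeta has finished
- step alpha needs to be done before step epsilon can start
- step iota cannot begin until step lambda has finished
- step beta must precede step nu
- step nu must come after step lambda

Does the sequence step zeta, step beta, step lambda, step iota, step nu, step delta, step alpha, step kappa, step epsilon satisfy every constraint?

Checking each listed constraint against this order: for instance, step beta is in position 2 and step delta in position 6, so that constraint holds — and the remaining constraints check out the same way.

Yes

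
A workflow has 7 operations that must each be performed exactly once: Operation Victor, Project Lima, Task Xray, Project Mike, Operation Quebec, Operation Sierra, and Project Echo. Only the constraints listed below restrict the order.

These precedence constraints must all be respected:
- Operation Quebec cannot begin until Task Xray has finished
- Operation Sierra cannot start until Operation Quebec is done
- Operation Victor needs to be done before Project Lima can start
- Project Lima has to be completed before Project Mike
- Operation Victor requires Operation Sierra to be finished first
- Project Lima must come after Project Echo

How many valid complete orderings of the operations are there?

5

The operations with no prerequisites are Task Xray, Project Echo; any of them can be placed first.
Enumerating by repeatedly choosing an available operation (one whose prerequisites are all placed) gives 5 distinct complete orderings.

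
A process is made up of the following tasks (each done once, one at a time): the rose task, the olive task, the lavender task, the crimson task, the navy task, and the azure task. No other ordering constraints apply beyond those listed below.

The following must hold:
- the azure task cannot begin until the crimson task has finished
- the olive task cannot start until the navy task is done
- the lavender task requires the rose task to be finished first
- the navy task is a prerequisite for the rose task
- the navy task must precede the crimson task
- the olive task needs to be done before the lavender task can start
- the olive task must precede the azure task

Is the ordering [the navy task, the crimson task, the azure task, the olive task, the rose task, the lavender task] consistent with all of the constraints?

No

Here the olive task comes after the azure task.
But one of the constraints requires the olive task before the azure task, so this ordering violates it.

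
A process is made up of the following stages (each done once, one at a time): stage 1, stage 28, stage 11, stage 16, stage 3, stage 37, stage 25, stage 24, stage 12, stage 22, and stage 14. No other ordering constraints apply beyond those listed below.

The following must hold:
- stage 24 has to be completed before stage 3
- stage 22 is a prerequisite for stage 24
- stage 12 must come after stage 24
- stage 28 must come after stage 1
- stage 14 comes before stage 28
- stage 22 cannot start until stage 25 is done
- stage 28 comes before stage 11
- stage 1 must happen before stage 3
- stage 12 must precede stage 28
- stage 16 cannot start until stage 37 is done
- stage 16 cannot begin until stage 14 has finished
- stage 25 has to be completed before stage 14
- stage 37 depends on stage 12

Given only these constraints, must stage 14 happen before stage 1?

No

Nothing in the constraints links stage 14 and stage 1; they are unordered relative to each other.
A valid ordering placing stage 1 before stage 14 exists, so the answer is no.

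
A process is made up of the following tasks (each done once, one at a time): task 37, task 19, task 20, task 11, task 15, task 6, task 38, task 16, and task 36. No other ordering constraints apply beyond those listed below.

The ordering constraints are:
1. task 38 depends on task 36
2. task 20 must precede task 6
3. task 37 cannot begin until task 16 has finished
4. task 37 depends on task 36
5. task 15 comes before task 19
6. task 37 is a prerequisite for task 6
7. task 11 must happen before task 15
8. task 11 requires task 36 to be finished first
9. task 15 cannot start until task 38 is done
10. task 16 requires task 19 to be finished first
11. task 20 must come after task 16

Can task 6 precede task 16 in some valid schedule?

The constraints give a chain task 16 → task 37 → task 6, which forces task 16 before task 6.
So no valid ordering can have task 6 before task 16.

No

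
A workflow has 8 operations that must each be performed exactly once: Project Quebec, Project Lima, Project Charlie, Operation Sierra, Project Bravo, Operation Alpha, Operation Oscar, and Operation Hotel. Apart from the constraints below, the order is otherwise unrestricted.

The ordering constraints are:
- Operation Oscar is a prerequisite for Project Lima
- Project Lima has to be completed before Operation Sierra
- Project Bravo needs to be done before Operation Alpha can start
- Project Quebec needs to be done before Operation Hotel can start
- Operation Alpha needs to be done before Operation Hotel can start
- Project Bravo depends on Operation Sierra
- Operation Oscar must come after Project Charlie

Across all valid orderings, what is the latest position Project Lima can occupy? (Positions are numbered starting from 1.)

The operations that are forced after Project Lima, directly or by a chain of constraints, are Operation Sierra, Project Bravo, Operation Alpha, Operation Hotel. That's 4 operations.
So at least 4 operations follow Project Lima, putting Project Lima no later than position 4. That position is achievable by scheduling everything else first.

4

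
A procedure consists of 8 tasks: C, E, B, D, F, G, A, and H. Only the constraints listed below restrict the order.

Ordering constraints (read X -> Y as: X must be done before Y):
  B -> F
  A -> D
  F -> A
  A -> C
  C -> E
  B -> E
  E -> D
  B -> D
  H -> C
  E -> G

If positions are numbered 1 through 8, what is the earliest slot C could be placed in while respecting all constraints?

5

Every task that must precede C has to come before it. Tracing all chains that end at C, those tasks are: B, F, A, H — 4 in total.
So at minimum 4 tasks come before C, putting C no earlier than position 5. That position is achievable by scheduling exactly those predecessors first.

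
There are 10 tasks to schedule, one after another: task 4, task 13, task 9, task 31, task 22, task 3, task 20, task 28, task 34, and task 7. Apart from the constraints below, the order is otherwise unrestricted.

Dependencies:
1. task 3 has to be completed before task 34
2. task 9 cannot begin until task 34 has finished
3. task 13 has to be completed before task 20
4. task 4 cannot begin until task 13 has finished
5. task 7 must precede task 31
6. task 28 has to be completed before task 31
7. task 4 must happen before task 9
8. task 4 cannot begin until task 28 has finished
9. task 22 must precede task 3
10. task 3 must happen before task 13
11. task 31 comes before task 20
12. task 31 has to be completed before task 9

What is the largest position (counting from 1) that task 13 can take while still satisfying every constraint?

Every task that must follow task 13 has to come after it. Tracing all chains starting from task 13, those tasks are: task 4, task 9, task 20 — 3 in total.
With 3 mandatory successors out of 10 tasks total, the latest slot for task 13 is 10−3 = 7, and it's reachable by doing all non-successors before task 13.

7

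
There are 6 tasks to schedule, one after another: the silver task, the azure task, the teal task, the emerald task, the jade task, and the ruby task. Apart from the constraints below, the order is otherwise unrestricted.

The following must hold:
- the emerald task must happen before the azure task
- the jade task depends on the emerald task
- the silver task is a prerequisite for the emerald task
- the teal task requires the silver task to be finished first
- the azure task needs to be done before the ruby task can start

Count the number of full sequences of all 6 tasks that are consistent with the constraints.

Only the silver task has no prerequisites, so it must go first.
Enumerating by repeatedly choosing an available task (one whose prerequisites are all placed) gives 15 distinct complete orderings.

15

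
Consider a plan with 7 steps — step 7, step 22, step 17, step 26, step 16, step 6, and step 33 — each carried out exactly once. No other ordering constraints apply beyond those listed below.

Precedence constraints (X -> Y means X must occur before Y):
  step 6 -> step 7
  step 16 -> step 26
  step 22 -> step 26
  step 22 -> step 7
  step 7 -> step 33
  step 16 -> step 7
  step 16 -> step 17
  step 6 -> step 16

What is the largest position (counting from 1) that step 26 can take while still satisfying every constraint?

Step 26 has no required successors, so nothing stops it from going last (position 7).

7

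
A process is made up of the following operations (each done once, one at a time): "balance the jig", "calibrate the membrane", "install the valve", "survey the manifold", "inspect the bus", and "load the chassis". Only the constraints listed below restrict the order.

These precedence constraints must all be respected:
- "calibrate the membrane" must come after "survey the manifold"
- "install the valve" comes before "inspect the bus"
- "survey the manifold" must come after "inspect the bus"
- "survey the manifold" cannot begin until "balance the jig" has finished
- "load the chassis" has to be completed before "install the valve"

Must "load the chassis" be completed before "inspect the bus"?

There is a constraint chain "load the chassis" → "install the valve" → "inspect the bus".
Hence "load the chassis" necessarily comes before "inspect the bus".

Yes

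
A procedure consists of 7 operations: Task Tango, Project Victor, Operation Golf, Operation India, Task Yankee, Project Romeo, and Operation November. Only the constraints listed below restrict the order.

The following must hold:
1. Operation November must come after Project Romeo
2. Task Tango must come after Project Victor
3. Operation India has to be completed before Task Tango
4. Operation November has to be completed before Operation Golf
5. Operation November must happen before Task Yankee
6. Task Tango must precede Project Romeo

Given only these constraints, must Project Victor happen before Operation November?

Yes

Following the dependencies: Project Victor → Task Tango → Project Romeo → Operation November.
So Project Victor must precede Operation November in any valid ordering.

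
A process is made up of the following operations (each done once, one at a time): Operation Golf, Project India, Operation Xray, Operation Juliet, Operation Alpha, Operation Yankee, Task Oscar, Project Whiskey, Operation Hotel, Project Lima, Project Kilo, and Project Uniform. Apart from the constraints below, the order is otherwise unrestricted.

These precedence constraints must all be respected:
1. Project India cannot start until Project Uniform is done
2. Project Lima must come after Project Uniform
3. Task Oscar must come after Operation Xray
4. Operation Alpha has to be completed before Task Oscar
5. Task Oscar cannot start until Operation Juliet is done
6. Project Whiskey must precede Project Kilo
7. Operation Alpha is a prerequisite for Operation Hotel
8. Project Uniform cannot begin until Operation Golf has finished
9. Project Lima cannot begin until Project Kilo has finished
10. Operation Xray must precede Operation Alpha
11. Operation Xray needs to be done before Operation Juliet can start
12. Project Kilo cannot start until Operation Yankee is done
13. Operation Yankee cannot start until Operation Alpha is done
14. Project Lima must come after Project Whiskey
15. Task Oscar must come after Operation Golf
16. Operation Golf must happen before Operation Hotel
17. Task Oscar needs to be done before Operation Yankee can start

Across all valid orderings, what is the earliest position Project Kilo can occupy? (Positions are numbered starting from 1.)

The operations that are forced before Project Kilo, directly or transitively, are Operation Golf, Operation Xray, Operation Juliet, Operation Alpha, Operation Yankee, Task Oscar, Project Whiskey. That's 7 operations.
With 7 mandatory predecessors, the earliest Project Kilo can sit is position 7+1 = 8, and placing just those 7 first achieves it.

8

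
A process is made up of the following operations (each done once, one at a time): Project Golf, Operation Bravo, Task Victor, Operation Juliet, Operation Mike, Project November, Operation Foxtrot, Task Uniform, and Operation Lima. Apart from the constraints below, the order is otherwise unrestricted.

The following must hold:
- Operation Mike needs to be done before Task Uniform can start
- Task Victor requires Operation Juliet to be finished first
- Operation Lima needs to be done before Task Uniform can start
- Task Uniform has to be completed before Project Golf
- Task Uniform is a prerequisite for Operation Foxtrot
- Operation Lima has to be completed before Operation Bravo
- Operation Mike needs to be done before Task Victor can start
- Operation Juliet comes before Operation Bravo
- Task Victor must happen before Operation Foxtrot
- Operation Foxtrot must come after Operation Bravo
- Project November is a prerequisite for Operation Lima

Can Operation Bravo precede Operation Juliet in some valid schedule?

No

Following Operation Juliet → Operation Bravo, Operation Juliet must precede Operation Bravo in every valid ordering.
So no valid ordering can have Operation Bravo before Operation Juliet.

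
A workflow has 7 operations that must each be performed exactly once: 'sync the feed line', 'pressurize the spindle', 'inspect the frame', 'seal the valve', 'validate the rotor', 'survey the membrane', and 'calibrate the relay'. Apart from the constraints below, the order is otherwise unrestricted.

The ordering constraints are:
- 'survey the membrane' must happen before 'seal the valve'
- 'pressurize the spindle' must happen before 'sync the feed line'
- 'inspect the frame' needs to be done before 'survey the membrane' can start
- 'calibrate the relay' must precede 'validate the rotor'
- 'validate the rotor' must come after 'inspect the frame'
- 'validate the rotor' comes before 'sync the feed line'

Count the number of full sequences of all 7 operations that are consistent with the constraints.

The operations with no prerequisites are 'pressurize the spindle', 'inspect the frame', 'calibrate the relay'; any of them can be placed first.
Counting all ways to extend the partial order to a total order gives 87.

87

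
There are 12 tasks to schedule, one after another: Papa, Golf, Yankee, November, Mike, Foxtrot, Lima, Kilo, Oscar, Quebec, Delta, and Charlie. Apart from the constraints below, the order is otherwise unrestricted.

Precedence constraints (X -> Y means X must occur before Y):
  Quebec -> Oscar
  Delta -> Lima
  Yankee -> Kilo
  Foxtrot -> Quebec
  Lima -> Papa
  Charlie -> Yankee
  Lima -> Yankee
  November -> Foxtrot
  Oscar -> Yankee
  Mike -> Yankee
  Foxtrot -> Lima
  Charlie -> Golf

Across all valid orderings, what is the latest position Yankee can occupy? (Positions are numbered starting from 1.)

11

Following the constraints forward from Yankee, its only required successor is Kilo.
With 1 mandatory successor out of 12 tasks total, the latest slot for Yankee is 12−1 = 11, and it's reachable by doing all non-successors before Yankee.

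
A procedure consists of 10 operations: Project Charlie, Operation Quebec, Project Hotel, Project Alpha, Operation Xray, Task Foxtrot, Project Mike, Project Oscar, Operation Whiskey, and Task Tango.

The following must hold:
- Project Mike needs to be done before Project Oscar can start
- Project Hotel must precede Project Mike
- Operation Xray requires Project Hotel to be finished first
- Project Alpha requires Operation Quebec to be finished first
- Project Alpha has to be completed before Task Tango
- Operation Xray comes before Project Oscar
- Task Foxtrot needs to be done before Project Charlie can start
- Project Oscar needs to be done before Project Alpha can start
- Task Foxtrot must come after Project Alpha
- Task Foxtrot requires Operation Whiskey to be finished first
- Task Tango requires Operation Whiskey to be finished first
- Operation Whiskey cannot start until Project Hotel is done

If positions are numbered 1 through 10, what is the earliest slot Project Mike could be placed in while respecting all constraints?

Working backwards through the constraints from Project Mike, its only required predecessor is Project Hotel.
So at minimum 1 operation comes before Project Mike, putting Project Mike no earlier than position 2. That position is achievable by scheduling exactly that predecessor first.

2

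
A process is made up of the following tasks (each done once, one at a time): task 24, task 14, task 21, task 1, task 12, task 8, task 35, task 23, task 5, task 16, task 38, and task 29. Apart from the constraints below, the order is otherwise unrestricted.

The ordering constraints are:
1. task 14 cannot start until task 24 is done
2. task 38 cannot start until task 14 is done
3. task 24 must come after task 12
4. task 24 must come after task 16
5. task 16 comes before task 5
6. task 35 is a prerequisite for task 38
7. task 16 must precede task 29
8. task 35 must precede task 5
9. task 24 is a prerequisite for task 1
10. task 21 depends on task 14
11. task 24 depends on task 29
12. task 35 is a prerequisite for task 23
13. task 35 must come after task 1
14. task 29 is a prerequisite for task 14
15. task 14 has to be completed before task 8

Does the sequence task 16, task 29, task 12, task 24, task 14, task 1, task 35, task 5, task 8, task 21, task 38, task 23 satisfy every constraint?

Going through the constraints one by one, each required predecessor appears earlier in the sequence than its dependent — e.g. task 16 (position 1) is before task 5 (position 8), as required.

Yes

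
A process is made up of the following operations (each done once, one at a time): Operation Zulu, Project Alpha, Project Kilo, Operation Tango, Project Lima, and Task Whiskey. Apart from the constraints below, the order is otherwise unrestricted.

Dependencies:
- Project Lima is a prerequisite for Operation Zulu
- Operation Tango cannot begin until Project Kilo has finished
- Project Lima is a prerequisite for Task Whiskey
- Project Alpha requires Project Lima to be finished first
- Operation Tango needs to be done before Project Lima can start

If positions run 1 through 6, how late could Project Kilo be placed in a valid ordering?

1

Every operation that must follow Project Kilo has to come after it. Tracing all chains starting from Project Kilo, those operations are: Operation Zulu, Project Alpha, Operation Tango, Project Lima, Task Whiskey — 5 in total.
With 5 mandatory successors out of 6 operations total, the latest slot for Project Kilo is 6−5 = 1, and it's reachable by doing all non-successors before Project Kilo.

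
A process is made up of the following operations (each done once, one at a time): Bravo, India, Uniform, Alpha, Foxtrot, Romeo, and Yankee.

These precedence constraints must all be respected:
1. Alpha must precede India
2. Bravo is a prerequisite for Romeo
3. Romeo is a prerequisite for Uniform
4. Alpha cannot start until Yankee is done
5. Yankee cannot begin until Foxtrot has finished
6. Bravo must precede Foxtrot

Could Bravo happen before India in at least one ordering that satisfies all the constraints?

Yes

The constraints force Bravo before India, so yes — every valid ordering has Bravo earlier.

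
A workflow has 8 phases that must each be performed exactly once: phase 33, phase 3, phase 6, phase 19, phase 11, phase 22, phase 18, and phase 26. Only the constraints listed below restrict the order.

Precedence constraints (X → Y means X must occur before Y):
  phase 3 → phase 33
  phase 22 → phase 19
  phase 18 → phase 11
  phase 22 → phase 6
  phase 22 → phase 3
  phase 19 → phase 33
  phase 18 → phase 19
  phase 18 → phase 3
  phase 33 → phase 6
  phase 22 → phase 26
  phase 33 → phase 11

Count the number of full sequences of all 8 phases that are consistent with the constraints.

2 phases have no prerequisites (phase 22, phase 18), so any of them could come first.
Systematically extending each partial ordering one phase at a time and counting, there are 52 complete orderings.

52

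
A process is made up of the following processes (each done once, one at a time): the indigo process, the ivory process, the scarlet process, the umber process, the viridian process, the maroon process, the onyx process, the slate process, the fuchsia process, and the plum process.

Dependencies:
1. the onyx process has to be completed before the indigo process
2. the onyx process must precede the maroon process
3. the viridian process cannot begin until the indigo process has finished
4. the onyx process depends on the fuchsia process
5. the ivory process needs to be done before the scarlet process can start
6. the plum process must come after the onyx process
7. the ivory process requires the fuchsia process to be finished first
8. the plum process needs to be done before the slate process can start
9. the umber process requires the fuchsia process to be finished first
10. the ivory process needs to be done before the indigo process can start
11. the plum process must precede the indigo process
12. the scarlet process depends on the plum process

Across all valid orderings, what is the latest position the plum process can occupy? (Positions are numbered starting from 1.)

6

The processes that are forced after the plum process, directly or by a chain of constraints, are the indigo process, the scarlet process, the viridian process, the slate process. That's 4 processes.
With 4 mandatory successors out of 10 processes total, the latest slot for the plum process is 10−4 = 6, and it's reachable by doing all non-successors before the plum process.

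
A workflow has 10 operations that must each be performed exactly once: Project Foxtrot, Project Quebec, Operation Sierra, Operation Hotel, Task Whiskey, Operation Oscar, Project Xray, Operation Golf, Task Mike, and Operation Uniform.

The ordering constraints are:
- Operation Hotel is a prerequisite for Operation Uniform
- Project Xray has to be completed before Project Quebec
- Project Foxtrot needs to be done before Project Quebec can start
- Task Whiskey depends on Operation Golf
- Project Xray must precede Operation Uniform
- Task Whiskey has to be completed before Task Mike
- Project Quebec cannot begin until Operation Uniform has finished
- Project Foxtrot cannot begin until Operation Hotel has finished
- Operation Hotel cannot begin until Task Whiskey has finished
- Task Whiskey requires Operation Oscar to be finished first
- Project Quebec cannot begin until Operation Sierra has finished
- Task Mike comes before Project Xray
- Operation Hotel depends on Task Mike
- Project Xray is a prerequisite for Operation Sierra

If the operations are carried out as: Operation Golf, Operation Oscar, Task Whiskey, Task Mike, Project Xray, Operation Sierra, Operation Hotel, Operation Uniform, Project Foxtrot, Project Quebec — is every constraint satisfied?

Checking each listed constraint against this order: for instance, Project Xray is in position 5 and Project Quebec in position 10, so that constraint holds — and the remaining constraints check out the same way.

Yes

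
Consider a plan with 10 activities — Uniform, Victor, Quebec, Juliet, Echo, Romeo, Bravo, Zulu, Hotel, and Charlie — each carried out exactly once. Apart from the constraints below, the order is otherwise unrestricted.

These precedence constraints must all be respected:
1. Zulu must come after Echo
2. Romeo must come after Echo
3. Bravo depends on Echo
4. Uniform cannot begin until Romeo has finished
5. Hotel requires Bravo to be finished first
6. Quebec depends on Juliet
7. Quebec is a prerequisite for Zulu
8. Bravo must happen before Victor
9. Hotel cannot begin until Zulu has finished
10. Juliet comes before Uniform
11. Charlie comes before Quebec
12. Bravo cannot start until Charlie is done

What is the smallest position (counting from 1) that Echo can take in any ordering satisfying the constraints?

1

Nothing is required before Echo; it can be the very first activity.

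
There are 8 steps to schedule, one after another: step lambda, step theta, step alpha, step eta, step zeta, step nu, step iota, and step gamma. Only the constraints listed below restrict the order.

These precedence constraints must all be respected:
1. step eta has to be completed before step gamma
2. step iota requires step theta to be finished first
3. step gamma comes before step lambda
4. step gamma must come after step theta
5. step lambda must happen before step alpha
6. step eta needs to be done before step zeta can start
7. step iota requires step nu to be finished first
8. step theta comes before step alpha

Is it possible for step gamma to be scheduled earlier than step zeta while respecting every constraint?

Yes

The constraints leave step gamma and step zeta unordered relative to each other; nothing requires step zeta earlier.
That means at least one valid schedule has step gamma before step zeta.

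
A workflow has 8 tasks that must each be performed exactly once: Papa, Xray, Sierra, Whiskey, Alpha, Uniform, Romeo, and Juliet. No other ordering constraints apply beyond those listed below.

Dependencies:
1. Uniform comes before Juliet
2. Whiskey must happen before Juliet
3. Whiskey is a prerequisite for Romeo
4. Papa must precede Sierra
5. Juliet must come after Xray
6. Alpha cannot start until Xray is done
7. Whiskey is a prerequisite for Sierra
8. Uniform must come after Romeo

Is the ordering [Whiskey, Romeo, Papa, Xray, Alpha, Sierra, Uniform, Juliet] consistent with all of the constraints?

Checking each listed constraint against this order: for instance, Whiskey is in position 1 and Juliet in position 8, so that constraint holds — and the remaining constraints check out the same way.

Yes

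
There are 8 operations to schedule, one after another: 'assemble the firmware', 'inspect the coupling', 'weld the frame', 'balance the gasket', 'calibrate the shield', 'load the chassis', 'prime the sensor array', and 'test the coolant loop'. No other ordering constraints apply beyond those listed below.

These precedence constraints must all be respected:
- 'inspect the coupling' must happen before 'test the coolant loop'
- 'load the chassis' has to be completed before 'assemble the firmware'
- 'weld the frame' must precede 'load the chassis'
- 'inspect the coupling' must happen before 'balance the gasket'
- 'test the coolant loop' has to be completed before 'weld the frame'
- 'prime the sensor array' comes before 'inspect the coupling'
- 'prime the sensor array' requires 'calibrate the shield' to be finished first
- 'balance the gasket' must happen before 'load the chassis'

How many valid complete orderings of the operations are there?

3

Only 'calibrate the shield' has no prerequisites, so it must go first.
Counting all ways to extend the partial order to a total order gives 3.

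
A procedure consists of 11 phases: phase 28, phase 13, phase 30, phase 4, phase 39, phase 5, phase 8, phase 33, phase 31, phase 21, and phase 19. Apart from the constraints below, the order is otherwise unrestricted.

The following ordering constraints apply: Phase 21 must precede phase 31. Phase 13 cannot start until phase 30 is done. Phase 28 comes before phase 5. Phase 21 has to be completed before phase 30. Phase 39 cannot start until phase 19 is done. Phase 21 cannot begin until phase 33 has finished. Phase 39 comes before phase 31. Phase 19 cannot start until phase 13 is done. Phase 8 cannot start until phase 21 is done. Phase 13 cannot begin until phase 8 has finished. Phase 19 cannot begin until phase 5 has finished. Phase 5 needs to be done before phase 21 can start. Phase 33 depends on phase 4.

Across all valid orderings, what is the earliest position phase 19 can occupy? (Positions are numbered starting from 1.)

The phases that are forced before phase 19, directly or transitively, are phase 28, phase 13, phase 30, phase 4, phase 5, phase 8, phase 33, phase 21. That's 8 phases.
So at minimum 8 phases come before phase 19, putting phase 19 no earlier than position 9. That position is achievable by scheduling exactly those predecessors first.

9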